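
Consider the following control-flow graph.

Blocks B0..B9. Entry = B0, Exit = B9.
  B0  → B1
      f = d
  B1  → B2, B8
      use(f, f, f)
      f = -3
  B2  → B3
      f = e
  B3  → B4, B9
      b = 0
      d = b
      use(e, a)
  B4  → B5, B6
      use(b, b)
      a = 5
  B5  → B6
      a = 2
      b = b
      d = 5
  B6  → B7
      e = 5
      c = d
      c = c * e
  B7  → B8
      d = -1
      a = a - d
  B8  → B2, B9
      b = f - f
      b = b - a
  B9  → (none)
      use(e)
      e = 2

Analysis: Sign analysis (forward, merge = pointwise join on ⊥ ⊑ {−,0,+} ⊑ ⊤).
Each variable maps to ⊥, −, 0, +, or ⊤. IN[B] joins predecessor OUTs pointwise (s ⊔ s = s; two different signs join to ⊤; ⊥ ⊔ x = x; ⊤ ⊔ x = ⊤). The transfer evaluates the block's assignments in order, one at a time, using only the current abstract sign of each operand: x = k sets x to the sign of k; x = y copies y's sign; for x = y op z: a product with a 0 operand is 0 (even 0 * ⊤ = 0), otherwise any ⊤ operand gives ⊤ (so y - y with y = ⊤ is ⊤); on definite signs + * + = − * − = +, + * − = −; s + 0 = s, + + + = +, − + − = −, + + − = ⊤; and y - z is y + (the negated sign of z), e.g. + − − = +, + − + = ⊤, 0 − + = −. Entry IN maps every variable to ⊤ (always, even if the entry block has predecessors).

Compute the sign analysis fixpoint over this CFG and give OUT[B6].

Answer: {a: +, b: 0, c: ⊤, d: ⊤, e: +, f: ⊤}

Derivation:
Fixpoint table:
  B0: | IN=(all ⊤) | OUT=(all ⊤)
  B1: | IN=(all ⊤) | OUT={f:-; rest ⊤}
  B2: | IN=(all ⊤) | OUT=(all ⊤)
  B3: | IN=(all ⊤) | OUT={b:0, d:0; rest ⊤}
  B4: | IN={b:0, d:0; rest ⊤} | OUT={a:+, b:0, d:0; rest ⊤}
  B5: | IN={a:+, b:0, d:0; rest ⊤} | OUT={a:+, b:0, d:+; rest ⊤}
  B6: | IN={a:+, b:0; rest ⊤} | OUT={a:+, b:0, e:+; rest ⊤}
  B7: | IN={a:+, b:0, e:+; rest ⊤} | OUT={a:+, b:0, d:-, e:+; rest ⊤}
  B8: | IN=(all ⊤) | OUT=(all ⊤)
  B9: | IN=(all ⊤) | OUT={e:+; rest ⊤}

Merge at B6: IN[B6] = OUT[B4] ⊔ OUT[B5] = {a: +, b: 0, c: ⊤, d: ⊤, e: ⊤, f: ⊤}
Applying B6's transfer function to that IN value gives OUT[B6] (row B6 above).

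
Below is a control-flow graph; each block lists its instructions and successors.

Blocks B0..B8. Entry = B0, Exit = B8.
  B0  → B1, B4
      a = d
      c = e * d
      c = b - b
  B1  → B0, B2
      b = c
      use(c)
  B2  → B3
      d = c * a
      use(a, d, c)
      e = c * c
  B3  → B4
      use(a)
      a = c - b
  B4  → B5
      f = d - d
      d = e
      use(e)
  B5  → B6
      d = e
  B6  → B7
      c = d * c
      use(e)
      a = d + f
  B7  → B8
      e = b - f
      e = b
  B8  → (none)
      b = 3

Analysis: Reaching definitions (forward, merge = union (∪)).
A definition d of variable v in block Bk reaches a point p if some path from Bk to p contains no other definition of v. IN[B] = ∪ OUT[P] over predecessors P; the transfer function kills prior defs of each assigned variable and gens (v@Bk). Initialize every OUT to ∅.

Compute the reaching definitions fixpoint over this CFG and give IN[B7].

Answer: {a@B6, b@B1, c@B6, d@B5, e@B2, f@B4}

Working:
Per-block solution:
  B0:  IN={a@B0, b@B1, c@B0}  OUT={a@B0, b@B1, c@B0}
  B1:  IN={a@B0, b@B1, c@B0}  OUT={a@B0, b@B1, c@B0}
  B2:  IN={a@B0, b@B1, c@B0}  OUT={a@B0, b@B1, c@B0, d@B2, e@B2}
  B3:  IN={a@B0, b@B1, c@B0, d@B2, e@B2}  OUT={a@B3, b@B1, c@B0, d@B2, e@B2}
  B4:  IN={a@B0, a@B3, b@B1, c@B0, d@B2, e@B2}  OUT={a@B0, a@B3, b@B1, c@B0, d@B4, e@B2, f@B4}
  B5:  IN={a@B0, a@B3, b@B1, c@B0, d@B4, e@B2, f@B4}  OUT={a@B0, a@B3, b@B1, c@B0, d@B5, e@B2, f@B4}
  B6:  IN={a@B0, a@B3, b@B1, c@B0, d@B5, e@B2, f@B4}  OUT={a@B6, b@B1, c@B6, d@B5, e@B2, f@B4}
  B7:  IN={a@B6, b@B1, c@B6, d@B5, e@B2, f@B4}  OUT={a@B6, b@B1, c@B6, d@B5, e@B7, f@B4}
  B8:  IN={a@B6, b@B1, c@B6, d@B5, e@B7, f@B4}  OUT={a@B6, b@B8, c@B6, d@B5, e@B7, f@B4}

Merge at B7: IN[B7] = OUT[B6] = {a@B6, b@B1, c@B6, d@B5, e@B2, f@B4}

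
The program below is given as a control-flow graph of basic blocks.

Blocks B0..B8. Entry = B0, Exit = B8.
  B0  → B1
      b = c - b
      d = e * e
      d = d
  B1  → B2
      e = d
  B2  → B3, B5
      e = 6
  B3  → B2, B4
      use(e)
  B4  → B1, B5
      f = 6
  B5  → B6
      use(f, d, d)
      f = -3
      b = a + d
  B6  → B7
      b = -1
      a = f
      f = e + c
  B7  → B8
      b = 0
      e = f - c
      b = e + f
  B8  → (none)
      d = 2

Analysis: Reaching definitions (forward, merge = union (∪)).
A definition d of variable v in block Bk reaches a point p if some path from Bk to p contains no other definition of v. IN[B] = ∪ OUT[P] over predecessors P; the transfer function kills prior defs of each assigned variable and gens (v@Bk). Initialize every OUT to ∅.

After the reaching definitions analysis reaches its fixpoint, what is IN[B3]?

Per-block solution:
  B0:   IN={}   OUT={b@B0, d@B0}
  B1:   IN={b@B0, d@B0, e@B2, f@B4}   OUT={b@B0, d@B0, e@B1, f@B4}
  B2:   IN={b@B0, d@B0, e@B1, e@B2, f@B4}   OUT={b@B0, d@B0, e@B2, f@B4}
  B3:   IN={b@B0, d@B0, e@B2, f@B4}   OUT={b@B0, d@B0, e@B2, f@B4}
  B4:   IN={b@B0, d@B0, e@B2, f@B4}   OUT={b@B0, d@B0, e@B2, f@B4}
  B5:   IN={b@B0, d@B0, e@B2, f@B4}   OUT={b@B5, d@B0, e@B2, f@B5}
  B6:   IN={b@B5, d@B0, e@B2, f@B5}   OUT={a@B6, b@B6, d@B0, e@B2, f@B6}
  B7:   IN={a@B6, b@B6, d@B0, e@B2, f@B6}   OUT={a@B6, b@B7, d@B0, e@B7, f@B6}
  B8:   IN={a@B6, b@B7, d@B0, e@B7, f@B6}   OUT={a@B6, b@B7, d@B8, e@B7, f@B6}

Merge at B3: IN[B3] = OUT[B2] = {b@B0, d@B0, e@B2, f@B4}

Answer: {b@B0, d@B0, e@B2, f@B4}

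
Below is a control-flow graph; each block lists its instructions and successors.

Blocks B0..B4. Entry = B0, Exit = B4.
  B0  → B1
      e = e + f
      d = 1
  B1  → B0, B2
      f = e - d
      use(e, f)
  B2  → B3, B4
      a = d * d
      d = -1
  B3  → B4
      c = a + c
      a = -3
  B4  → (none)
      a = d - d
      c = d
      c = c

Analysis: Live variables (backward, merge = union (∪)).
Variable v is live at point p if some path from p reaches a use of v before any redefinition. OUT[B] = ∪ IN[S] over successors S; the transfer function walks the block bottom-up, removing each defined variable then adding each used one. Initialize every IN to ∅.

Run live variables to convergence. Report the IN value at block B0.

Converged values:
  B0: | IN={c, e, f} | OUT={c, d, e}
  B1: | IN={c, d, e} | OUT={c, d, e, f}
  B2: | IN={c, d} | OUT={a, c, d}
  B3: | IN={a, c, d} | OUT={d}
  B4: | IN={d} | OUT={}

Merge at B0: OUT[B0] = IN[B1] = {c, d, e}
Applying B0's transfer function to that OUT value gives IN[B0] (row B0 above).

Answer: {c, e, f}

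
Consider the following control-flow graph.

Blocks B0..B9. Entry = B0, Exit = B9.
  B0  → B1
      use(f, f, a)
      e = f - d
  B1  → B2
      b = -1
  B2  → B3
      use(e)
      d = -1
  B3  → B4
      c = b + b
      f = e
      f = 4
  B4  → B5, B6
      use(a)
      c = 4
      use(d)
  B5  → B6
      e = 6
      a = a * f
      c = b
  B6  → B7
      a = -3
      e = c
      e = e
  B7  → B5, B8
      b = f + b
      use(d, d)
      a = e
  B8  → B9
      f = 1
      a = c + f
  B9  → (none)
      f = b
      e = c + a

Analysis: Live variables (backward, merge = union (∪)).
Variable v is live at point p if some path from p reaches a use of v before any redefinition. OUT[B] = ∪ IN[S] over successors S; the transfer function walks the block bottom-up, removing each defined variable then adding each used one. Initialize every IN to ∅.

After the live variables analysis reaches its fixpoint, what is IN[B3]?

Answer: {a, b, d, e}

Trace:
Converged values:
  B0:  IN={a, d, f}  OUT={a, e}
  B1:  IN={a, e}  OUT={a, b, e}
  B2:  IN={a, b, e}  OUT={a, b, d, e}
  B3:  IN={a, b, d, e}  OUT={a, b, d, f}
  B4:  IN={a, b, d, f}  OUT={a, b, c, d, f}
  B5:  IN={a, b, d, f}  OUT={b, c, d, f}
  B6:  IN={b, c, d, f}  OUT={b, c, d, e, f}
  B7:  IN={b, c, d, e, f}  OUT={a, b, c, d, f}
  B8:  IN={b, c}  OUT={a, b, c}
  B9:  IN={a, b, c}  OUT={}

Merge at B3: OUT[B3] = IN[B4] = {a, b, d, f}
Applying B3's transfer function to that OUT value gives IN[B3] (row B3 above).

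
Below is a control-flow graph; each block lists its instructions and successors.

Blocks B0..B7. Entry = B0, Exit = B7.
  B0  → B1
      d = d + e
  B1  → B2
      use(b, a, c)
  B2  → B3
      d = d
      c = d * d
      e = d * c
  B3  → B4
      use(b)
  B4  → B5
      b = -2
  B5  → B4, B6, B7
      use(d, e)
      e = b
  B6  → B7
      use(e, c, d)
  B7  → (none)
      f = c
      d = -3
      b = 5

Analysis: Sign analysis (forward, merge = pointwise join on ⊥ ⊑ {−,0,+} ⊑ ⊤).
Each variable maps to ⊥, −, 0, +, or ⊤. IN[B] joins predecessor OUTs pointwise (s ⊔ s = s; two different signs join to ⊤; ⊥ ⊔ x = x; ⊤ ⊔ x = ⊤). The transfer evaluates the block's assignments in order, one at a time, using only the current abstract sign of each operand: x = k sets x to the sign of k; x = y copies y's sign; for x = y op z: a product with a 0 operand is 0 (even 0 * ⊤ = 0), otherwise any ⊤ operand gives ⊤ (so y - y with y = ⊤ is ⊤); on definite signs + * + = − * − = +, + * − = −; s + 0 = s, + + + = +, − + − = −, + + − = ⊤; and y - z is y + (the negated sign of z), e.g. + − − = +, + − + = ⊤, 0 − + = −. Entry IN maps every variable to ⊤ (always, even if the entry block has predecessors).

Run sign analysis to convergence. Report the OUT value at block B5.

Fixpoint table:
  B0:  IN=(all ⊤)  OUT=(all ⊤)
  B1:  IN=(all ⊤)  OUT=(all ⊤)
  B2:  IN=(all ⊤)  OUT=(all ⊤)
  B3:  IN=(all ⊤)  OUT=(all ⊤)
  B4:  IN=(all ⊤)  OUT={b:-; rest ⊤}
  B5:  IN={b:-; rest ⊤}  OUT={b:-, e:-; rest ⊤}
  B6:  IN={b:-, e:-; rest ⊤}  OUT={b:-, e:-; rest ⊤}
  B7:  IN={b:-, e:-; rest ⊤}  OUT={b:+, d:-, e:-; rest ⊤}

Merge at B5: IN[B5] = OUT[B4] = {a: ⊤, b: -, c: ⊤, d: ⊤, e: ⊤, f: ⊤}
Applying B5's transfer function to that IN value gives OUT[B5] (row B5 above).

Answer: {a: ⊤, b: -, c: ⊤, d: ⊤, e: -, f: ⊤}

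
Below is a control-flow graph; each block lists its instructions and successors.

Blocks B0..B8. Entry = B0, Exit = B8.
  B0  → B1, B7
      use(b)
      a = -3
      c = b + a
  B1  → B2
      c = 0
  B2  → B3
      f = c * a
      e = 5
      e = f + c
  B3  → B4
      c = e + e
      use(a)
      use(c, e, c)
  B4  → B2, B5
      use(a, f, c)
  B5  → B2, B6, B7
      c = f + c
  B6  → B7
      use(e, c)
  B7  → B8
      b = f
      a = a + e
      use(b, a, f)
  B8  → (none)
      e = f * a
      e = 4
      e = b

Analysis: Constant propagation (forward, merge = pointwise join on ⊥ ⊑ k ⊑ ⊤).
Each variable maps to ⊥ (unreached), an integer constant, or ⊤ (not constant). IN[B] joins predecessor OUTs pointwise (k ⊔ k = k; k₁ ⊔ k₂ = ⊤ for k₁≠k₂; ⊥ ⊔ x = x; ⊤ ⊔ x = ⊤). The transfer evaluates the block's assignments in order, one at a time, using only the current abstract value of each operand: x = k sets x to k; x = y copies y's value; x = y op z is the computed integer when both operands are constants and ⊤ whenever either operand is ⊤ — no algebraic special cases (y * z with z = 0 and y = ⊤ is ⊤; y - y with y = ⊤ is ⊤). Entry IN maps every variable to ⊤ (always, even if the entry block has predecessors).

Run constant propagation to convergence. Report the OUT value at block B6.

Answer: {a: -3, b: ⊤, c: 0, d: ⊤, e: 0, f: 0}

Trace:
Per-block solution:
  B0: | IN=(all ⊤) | OUT={a:-3; rest ⊤}
  B1: | IN={a:-3; rest ⊤} | OUT={a:-3, c:0; rest ⊤}
  B2: | IN={a:-3, c:0; rest ⊤} | OUT={a:-3, c:0, e:0, f:0; rest ⊤}
  B3: | IN={a:-3, c:0, e:0, f:0; rest ⊤} | OUT={a:-3, c:0, e:0, f:0; rest ⊤}
  B4: | IN={a:-3, c:0, e:0, f:0; rest ⊤} | OUT={a:-3, c:0, e:0, f:0; rest ⊤}
  B5: | IN={a:-3, c:0, e:0, f:0; rest ⊤} | OUT={a:-3, c:0, e:0, f:0; rest ⊤}
  B6: | IN={a:-3, c:0, e:0, f:0; rest ⊤} | OUT={a:-3, c:0, e:0, f:0; rest ⊤}
  B7: | IN={a:-3; rest ⊤} | OUT=(all ⊤)
  B8: | IN=(all ⊤) | OUT=(all ⊤)

Merge at B6: IN[B6] = OUT[B5] = {a: -3, b: ⊤, c: 0, d: ⊤, e: 0, f: 0}
Applying B6's transfer function to that IN value gives OUT[B6] (row B6 above).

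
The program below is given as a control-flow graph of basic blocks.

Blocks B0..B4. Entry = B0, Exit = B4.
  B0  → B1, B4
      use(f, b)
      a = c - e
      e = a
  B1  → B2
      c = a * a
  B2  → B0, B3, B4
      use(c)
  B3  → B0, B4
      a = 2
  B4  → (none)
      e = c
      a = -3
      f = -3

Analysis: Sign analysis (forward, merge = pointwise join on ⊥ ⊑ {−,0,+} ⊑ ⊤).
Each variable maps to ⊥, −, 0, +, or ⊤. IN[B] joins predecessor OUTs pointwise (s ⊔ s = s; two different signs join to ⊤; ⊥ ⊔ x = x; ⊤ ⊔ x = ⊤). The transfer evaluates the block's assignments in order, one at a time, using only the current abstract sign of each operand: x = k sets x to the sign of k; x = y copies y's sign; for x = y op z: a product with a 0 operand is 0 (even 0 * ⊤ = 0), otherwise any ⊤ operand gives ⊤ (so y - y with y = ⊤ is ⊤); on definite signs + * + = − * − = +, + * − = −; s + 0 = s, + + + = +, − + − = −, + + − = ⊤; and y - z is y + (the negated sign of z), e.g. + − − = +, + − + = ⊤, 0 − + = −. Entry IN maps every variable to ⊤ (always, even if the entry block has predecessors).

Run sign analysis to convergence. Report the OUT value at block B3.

Answer: {a: +, b: ⊤, c: ⊤, d: ⊤, e: ⊤, f: ⊤}

Trace:
Converged values:
  B0:   IN=(all ⊤)   OUT=(all ⊤)
  B1:   IN=(all ⊤)   OUT=(all ⊤)
  B2:   IN=(all ⊤)   OUT=(all ⊤)
  B3:   IN=(all ⊤)   OUT={a:+; rest ⊤}
  B4:   IN=(all ⊤)   OUT={a:-, f:-; rest ⊤}

Merge at B3: IN[B3] = OUT[B2] = {a: ⊤, b: ⊤, c: ⊤, d: ⊤, e: ⊤, f: ⊤}
Applying B3's transfer function to that IN value gives OUT[B3] (row B3 above).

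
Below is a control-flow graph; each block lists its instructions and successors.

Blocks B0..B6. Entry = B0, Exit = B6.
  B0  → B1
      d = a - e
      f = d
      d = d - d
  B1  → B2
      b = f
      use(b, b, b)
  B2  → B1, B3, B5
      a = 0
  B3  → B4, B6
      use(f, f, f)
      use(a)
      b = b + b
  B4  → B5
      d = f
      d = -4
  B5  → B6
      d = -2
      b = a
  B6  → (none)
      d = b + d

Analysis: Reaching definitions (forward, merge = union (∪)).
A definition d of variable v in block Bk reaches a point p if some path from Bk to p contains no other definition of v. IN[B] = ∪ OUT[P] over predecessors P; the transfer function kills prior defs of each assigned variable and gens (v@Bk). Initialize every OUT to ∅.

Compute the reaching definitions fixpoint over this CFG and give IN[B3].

Converged values:
  B0:   IN={}   OUT={d@B0, f@B0}
  B1:   IN={a@B2, b@B1, d@B0, f@B0}   OUT={a@B2, b@B1, d@B0, f@B0}
  B2:   IN={a@B2, b@B1, d@B0, f@B0}   OUT={a@B2, b@B1, d@B0, f@B0}
  B3:   IN={a@B2, b@B1, d@B0, f@B0}   OUT={a@B2, b@B3, d@B0, f@B0}
  B4:   IN={a@B2, b@B3, d@B0, f@B0}   OUT={a@B2, b@B3, d@B4, f@B0}
  B5:   IN={a@B2, b@B1, b@B3, d@B0, d@B4, f@B0}   OUT={a@B2, b@B5, d@B5, f@B0}
  B6:   IN={a@B2, b@B3, b@B5, d@B0, d@B5, f@B0}   OUT={a@B2, b@B3, b@B5, d@B6, f@B0}

Merge at B3: IN[B3] = OUT[B2] = {a@B2, b@B1, d@B0, f@B0}

Answer: {a@B2, b@B1, d@B0, f@B0}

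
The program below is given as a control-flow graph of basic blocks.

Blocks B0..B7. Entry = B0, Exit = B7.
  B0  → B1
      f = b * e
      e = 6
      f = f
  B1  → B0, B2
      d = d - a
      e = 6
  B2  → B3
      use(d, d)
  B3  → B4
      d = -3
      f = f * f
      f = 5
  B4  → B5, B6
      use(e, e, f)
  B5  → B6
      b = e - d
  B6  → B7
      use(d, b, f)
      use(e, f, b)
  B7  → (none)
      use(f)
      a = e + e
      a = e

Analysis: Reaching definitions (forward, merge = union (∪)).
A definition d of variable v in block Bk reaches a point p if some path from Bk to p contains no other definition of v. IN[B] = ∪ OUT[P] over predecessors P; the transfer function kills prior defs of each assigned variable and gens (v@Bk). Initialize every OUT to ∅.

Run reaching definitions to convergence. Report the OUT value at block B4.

Per-block solution:
  B0:   IN={d@B1, e@B1, f@B0}   OUT={d@B1, e@B0, f@B0}
  B1:   IN={d@B1, e@B0, f@B0}   OUT={d@B1, e@B1, f@B0}
  B2:   IN={d@B1, e@B1, f@B0}   OUT={d@B1, e@B1, f@B0}
  B3:   IN={d@B1, e@B1, f@B0}   OUT={d@B3, e@B1, f@B3}
  B4:   IN={d@B3, e@B1, f@B3}   OUT={d@B3, e@B1, f@B3}
  B5:   IN={d@B3, e@B1, f@B3}   OUT={b@B5, d@B3, e@B1, f@B3}
  B6:   IN={b@B5, d@B3, e@B1, f@B3}   OUT={b@B5, d@B3, e@B1, f@B3}
  B7:   IN={b@B5, d@B3, e@B1, f@B3}   OUT={a@B7, b@B5, d@B3, e@B1, f@B3}

Merge at B4: IN[B4] = OUT[B3] = {d@B3, e@B1, f@B3}
Applying B4's transfer function to that IN value gives OUT[B4] (row B4 above).

Answer: {d@B3, e@B1, f@B3}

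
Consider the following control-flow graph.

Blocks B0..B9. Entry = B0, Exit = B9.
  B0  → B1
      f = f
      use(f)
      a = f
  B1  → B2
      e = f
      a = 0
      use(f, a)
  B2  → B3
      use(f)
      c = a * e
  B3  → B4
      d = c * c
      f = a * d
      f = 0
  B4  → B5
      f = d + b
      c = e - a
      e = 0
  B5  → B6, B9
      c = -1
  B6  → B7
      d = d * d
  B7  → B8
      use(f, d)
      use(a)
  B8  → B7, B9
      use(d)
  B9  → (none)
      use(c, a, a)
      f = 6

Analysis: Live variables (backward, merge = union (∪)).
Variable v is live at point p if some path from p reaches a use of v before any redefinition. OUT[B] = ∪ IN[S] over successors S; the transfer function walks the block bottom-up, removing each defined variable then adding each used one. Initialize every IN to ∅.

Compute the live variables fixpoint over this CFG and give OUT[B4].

Answer: {a, d, f}

Derivation:
Per-block solution:
  B0:   IN={b, f}   OUT={b, f}
  B1:   IN={b, f}   OUT={a, b, e, f}
  B2:   IN={a, b, e, f}   OUT={a, b, c, e}
  B3:   IN={a, b, c, e}   OUT={a, b, d, e}
  B4:   IN={a, b, d, e}   OUT={a, d, f}
  B5:   IN={a, d, f}   OUT={a, c, d, f}
  B6:   IN={a, c, d, f}   OUT={a, c, d, f}
  B7:   IN={a, c, d, f}   OUT={a, c, d, f}
  B8:   IN={a, c, d, f}   OUT={a, c, d, f}
  B9:   IN={a, c}   OUT={}

Merge at B4: OUT[B4] = IN[B5] = {a, d, f}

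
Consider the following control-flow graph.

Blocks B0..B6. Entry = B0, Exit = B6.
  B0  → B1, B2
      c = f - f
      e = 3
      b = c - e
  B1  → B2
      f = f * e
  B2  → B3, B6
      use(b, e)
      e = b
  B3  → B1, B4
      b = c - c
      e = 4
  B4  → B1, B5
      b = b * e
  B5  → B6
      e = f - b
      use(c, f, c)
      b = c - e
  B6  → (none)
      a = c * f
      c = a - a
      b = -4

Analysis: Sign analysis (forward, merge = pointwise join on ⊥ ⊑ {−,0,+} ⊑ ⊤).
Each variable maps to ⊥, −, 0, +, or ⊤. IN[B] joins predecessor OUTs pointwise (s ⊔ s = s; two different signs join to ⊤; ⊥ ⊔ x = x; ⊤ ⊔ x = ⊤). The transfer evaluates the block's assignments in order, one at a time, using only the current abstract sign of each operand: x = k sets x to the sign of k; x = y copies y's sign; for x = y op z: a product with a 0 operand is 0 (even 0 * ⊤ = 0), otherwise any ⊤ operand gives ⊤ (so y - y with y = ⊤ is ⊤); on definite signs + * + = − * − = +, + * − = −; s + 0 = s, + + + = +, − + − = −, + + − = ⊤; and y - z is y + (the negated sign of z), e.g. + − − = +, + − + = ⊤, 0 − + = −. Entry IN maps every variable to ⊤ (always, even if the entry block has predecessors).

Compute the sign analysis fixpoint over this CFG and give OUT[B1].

Answer: {a: ⊤, b: ⊤, c: ⊤, d: ⊤, e: +, f: ⊤}

Trace:
Converged values:
  B0: | IN=(all ⊤) | OUT={e:+; rest ⊤}
  B1: | IN={e:+; rest ⊤} | OUT={e:+; rest ⊤}
  B2: | IN={e:+; rest ⊤} | OUT=(all ⊤)
  B3: | IN=(all ⊤) | OUT={e:+; rest ⊤}
  B4: | IN={e:+; rest ⊤} | OUT={e:+; rest ⊤}
  B5: | IN={e:+; rest ⊤} | OUT=(all ⊤)
  B6: | IN=(all ⊤) | OUT={b:-; rest ⊤}

Merge at B1: IN[B1] = OUT[B0] ⊔ OUT[B3] ⊔ OUT[B4] = {a: ⊤, b: ⊤, c: ⊤, d: ⊤, e: +, f: ⊤}
Applying B1's transfer function to that IN value gives OUT[B1] (row B1 above).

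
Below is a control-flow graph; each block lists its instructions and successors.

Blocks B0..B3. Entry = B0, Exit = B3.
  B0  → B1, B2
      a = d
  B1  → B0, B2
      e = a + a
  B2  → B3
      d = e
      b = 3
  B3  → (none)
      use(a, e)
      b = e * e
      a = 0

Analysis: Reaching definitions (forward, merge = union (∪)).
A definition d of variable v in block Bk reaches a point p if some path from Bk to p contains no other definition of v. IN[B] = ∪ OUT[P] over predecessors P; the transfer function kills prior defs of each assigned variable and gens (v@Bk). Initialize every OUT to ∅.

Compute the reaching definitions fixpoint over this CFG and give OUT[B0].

Fixpoint table:
  B0:   IN={a@B0, e@B1}   OUT={a@B0, e@B1}
  B1:   IN={a@B0, e@B1}   OUT={a@B0, e@B1}
  B2:   IN={a@B0, e@B1}   OUT={a@B0, b@B2, d@B2, e@B1}
  B3:   IN={a@B0, b@B2, d@B2, e@B1}   OUT={a@B3, b@B3, d@B2, e@B1}

Merge at B0 (entry node, so the boundary value {} is joined with the incoming edge(s)): IN[B0] = {} ⊔ OUT[B1] = {a@B0, e@B1}
Applying B0's transfer function to that IN value gives OUT[B0] (row B0 above).

Answer: {a@B0, e@B1}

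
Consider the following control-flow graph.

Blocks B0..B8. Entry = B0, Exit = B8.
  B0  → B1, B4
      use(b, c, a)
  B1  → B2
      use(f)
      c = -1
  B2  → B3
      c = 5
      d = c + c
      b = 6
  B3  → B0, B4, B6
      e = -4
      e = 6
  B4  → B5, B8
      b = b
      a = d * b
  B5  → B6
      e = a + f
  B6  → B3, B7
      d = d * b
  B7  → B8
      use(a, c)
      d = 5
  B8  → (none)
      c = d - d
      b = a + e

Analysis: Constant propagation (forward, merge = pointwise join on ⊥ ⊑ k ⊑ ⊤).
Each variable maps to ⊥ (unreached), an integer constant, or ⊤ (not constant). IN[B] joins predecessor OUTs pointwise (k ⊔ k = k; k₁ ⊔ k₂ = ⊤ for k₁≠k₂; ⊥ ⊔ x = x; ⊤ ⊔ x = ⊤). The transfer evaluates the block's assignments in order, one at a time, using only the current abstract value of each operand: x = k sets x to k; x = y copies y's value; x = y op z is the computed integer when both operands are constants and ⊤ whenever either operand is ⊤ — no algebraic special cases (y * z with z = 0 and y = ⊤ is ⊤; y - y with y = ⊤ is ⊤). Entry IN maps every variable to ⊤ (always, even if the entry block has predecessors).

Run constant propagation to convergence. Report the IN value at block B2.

Answer: {a: ⊤, b: ⊤, c: -1, d: ⊤, e: ⊤, f: ⊤}

Trace:
Converged values:
  B0: | IN=(all ⊤) | OUT=(all ⊤)
  B1: | IN=(all ⊤) | OUT={c:-1; rest ⊤}
  B2: | IN={c:-1; rest ⊤} | OUT={b:6, c:5, d:10; rest ⊤}
  B3: | IN=(all ⊤) | OUT={e:6; rest ⊤}
  B4: | IN=(all ⊤) | OUT=(all ⊤)
  B5: | IN=(all ⊤) | OUT=(all ⊤)
  B6: | IN=(all ⊤) | OUT=(all ⊤)
  B7: | IN=(all ⊤) | OUT={d:5; rest ⊤}
  B8: | IN=(all ⊤) | OUT=(all ⊤)

Merge at B2: IN[B2] = OUT[B1] = {a: ⊤, b: ⊤, c: -1, d: ⊤, e: ⊤, f: ⊤}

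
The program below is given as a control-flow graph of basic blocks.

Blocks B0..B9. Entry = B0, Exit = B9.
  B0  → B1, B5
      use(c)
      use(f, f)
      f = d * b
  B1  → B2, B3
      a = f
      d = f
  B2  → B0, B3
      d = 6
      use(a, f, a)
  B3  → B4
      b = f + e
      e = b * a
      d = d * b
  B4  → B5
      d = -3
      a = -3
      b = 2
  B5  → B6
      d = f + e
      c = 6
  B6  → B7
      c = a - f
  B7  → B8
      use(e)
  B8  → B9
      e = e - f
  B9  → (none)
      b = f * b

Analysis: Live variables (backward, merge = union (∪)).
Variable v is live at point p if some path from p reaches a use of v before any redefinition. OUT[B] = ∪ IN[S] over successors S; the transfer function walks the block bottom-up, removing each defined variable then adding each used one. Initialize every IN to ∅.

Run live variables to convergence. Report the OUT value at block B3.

Answer: {e, f}

Trace:
Fixpoint table:
  B0:  IN={a, b, c, d, e, f}  OUT={a, b, c, e, f}
  B1:  IN={b, c, e, f}  OUT={a, b, c, d, e, f}
  B2:  IN={a, b, c, e, f}  OUT={a, b, c, d, e, f}
  B3:  IN={a, d, e, f}  OUT={e, f}
  B4:  IN={e, f}  OUT={a, b, e, f}
  B5:  IN={a, b, e, f}  OUT={a, b, e, f}
  B6:  IN={a, b, e, f}  OUT={b, e, f}
  B7:  IN={b, e, f}  OUT={b, e, f}
  B8:  IN={b, e, f}  OUT={b, f}
  B9:  IN={b, f}  OUT={}

Merge at B3: OUT[B3] = IN[B4] = {e, f}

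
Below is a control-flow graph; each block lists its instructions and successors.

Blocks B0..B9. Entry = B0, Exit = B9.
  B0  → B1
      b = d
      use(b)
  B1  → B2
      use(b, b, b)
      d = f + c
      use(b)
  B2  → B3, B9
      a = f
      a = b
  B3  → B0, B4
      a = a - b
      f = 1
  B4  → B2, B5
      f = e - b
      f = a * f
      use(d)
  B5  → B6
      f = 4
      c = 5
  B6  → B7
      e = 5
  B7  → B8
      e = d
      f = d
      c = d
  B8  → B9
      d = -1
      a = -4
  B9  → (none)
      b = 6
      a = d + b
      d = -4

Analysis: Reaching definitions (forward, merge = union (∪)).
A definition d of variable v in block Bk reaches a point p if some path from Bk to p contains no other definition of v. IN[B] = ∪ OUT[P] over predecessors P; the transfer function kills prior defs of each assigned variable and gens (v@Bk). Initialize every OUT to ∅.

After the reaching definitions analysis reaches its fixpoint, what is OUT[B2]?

Fixpoint table:
  B0:  IN={a@B3, b@B0, d@B1, f@B3}  OUT={a@B3, b@B0, d@B1, f@B3}
  B1:  IN={a@B3, b@B0, d@B1, f@B3}  OUT={a@B3, b@B0, d@B1, f@B3}
  B2:  IN={a@B3, b@B0, d@B1, f@B3, f@B4}  OUT={a@B2, b@B0, d@B1, f@B3, f@B4}
  B3:  IN={a@B2, b@B0, d@B1, f@B3, f@B4}  OUT={a@B3, b@B0, d@B1, f@B3}
  B4:  IN={a@B3, b@B0, d@B1, f@B3}  OUT={a@B3, b@B0, d@B1, f@B4}
  B5:  IN={a@B3, b@B0, d@B1, f@B4}  OUT={a@B3, b@B0, c@B5, d@B1, f@B5}
  B6:  IN={a@B3, b@B0, c@B5, d@B1, f@B5}  OUT={a@B3, b@B0, c@B5, d@B1, e@B6, f@B5}
  B7:  IN={a@B3, b@B0, c@B5, d@B1, e@B6, f@B5}  OUT={a@B3, b@B0, c@B7, d@B1, e@B7, f@B7}
  B8:  IN={a@B3, b@B0, c@B7, d@B1, e@B7, f@B7}  OUT={a@B8, b@B0, c@B7, d@B8, e@B7, f@B7}
  B9:  IN={a@B2, a@B8, b@B0, c@B7, d@B1, d@B8, e@B7, f@B3, f@B4, f@B7}  OUT={a@B9, b@B9, c@B7, d@B9, e@B7, f@B3, f@B4, f@B7}

Merge at B2: IN[B2] = OUT[B1] ⊔ OUT[B4] = {a@B3, b@B0, d@B1, f@B3, f@B4}
Applying B2's transfer function to that IN value gives OUT[B2] (row B2 above).

Answer: {a@B2, b@B0, d@B1, f@B3, f@B4}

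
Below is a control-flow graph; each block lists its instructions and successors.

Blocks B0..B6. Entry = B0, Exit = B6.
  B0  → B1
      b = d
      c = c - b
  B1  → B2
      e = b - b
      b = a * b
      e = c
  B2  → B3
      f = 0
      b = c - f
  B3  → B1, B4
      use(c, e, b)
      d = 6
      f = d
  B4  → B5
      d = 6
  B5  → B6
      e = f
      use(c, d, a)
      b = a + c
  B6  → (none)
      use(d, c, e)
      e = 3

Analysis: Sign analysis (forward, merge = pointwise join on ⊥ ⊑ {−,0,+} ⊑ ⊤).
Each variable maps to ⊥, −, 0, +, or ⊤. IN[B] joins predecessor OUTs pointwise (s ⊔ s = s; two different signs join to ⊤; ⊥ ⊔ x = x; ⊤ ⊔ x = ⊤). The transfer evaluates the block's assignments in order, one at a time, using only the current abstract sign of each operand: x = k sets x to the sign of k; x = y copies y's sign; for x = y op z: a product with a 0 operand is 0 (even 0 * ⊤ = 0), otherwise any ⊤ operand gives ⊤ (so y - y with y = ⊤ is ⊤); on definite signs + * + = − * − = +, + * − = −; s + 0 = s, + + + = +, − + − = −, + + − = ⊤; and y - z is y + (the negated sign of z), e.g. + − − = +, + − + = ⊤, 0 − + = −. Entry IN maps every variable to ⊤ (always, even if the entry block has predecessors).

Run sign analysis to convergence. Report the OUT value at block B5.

Answer: {a: ⊤, b: ⊤, c: ⊤, d: +, e: +, f: +}

Working:
Fixpoint table:
  B0:  IN=(all ⊤)  OUT=(all ⊤)
  B1:  IN=(all ⊤)  OUT=(all ⊤)
  B2:  IN=(all ⊤)  OUT={f:0; rest ⊤}
  B3:  IN={f:0; rest ⊤}  OUT={d:+, f:+; rest ⊤}
  B4:  IN={d:+, f:+; rest ⊤}  OUT={d:+, f:+; rest ⊤}
  B5:  IN={d:+, f:+; rest ⊤}  OUT={d:+, e:+, f:+; rest ⊤}
  B6:  IN={d:+, e:+, f:+; rest ⊤}  OUT={d:+, e:+, f:+; rest ⊤}

Merge at B5: IN[B5] = OUT[B4] = {a: ⊤, b: ⊤, c: ⊤, d: +, e: ⊤, f: +}
Applying B5's transfer function to that IN value gives OUT[B5] (row B5 above).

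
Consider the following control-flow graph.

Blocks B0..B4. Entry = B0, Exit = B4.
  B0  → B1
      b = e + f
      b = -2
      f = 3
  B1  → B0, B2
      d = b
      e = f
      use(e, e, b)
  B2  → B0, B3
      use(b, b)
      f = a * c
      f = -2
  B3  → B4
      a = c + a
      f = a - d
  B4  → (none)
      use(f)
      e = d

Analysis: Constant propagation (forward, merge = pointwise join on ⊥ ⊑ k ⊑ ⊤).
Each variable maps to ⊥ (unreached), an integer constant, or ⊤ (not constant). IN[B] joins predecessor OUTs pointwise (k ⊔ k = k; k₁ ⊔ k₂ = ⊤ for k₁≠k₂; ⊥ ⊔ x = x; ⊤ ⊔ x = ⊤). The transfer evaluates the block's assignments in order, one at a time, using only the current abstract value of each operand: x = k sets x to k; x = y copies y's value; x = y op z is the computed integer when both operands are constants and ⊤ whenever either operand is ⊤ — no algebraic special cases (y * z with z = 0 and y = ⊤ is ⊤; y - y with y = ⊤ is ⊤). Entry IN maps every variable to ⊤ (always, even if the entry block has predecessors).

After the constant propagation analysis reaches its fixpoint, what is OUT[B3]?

Answer: {a: ⊤, b: -2, c: ⊤, d: -2, e: 3, f: ⊤}

Trace:
Fixpoint table:
  B0:   IN=(all ⊤)   OUT={b:-2, f:3; rest ⊤}
  B1:   IN={b:-2, f:3; rest ⊤}   OUT={b:-2, d:-2, e:3, f:3; rest ⊤}
  B2:   IN={b:-2, d:-2, e:3, f:3; rest ⊤}   OUT={b:-2, d:-2, e:3, f:-2; rest ⊤}
  B3:   IN={b:-2, d:-2, e:3, f:-2; rest ⊤}   OUT={b:-2, d:-2, e:3; rest ⊤}
  B4:   IN={b:-2, d:-2, e:3; rest ⊤}   OUT={b:-2, d:-2, e:-2; rest ⊤}

Merge at B3: IN[B3] = OUT[B2] = {a: ⊤, b: -2, c: ⊤, d: -2, e: 3, f: -2}
Applying B3's transfer function to that IN value gives OUT[B3] (row B3 above).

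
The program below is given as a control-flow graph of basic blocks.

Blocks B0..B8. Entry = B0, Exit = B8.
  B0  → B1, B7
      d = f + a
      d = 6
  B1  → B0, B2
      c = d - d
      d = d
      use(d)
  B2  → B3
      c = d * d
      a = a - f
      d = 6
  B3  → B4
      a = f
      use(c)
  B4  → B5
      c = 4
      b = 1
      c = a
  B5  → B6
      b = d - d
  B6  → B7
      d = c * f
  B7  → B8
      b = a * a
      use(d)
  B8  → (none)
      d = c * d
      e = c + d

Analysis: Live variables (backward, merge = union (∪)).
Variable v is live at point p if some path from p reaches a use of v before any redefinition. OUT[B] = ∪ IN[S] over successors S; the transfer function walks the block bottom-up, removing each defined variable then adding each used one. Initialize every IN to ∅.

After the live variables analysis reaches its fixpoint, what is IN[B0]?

Fixpoint table:
  B0: | IN={a, c, f} | OUT={a, c, d, f}
  B1: | IN={a, d, f} | OUT={a, c, d, f}
  B2: | IN={a, d, f} | OUT={c, d, f}
  B3: | IN={c, d, f} | OUT={a, d, f}
  B4: | IN={a, d, f} | OUT={a, c, d, f}
  B5: | IN={a, c, d, f} | OUT={a, c, f}
  B6: | IN={a, c, f} | OUT={a, c, d}
  B7: | IN={a, c, d} | OUT={c, d}
  B8: | IN={c, d} | OUT={}

Merge at B0: OUT[B0] = IN[B1] ⊔ IN[B7] = {a, c, d, f}
Applying B0's transfer function to that OUT value gives IN[B0] (row B0 above).

Answer: {a, c, f}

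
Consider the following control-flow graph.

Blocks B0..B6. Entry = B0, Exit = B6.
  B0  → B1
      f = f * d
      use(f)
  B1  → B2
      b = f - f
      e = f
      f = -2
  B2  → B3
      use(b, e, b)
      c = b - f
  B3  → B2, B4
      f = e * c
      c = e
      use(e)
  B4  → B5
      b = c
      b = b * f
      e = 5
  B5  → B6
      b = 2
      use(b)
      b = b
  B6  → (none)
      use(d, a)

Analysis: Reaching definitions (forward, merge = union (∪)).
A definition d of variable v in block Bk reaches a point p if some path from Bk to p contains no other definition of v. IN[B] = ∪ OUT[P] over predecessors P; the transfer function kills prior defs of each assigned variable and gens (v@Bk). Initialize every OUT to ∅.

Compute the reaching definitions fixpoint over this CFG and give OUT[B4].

Fixpoint table:
  B0:   IN={}   OUT={f@B0}
  B1:   IN={f@B0}   OUT={b@B1, e@B1, f@B1}
  B2:   IN={b@B1, c@B3, e@B1, f@B1, f@B3}   OUT={b@B1, c@B2, e@B1, f@B1, f@B3}
  B3:   IN={b@B1, c@B2, e@B1, f@B1, f@B3}   OUT={b@B1, c@B3, e@B1, f@B3}
  B4:   IN={b@B1, c@B3, e@B1, f@B3}   OUT={b@B4, c@B3, e@B4, f@B3}
  B5:   IN={b@B4, c@B3, e@B4, f@B3}   OUT={b@B5, c@B3, e@B4, f@B3}
  B6:   IN={b@B5, c@B3, e@B4, f@B3}   OUT={b@B5, c@B3, e@B4, f@B3}

Merge at B4: IN[B4] = OUT[B3] = {b@B1, c@B3, e@B1, f@B3}
Applying B4's transfer function to that IN value gives OUT[B4] (row B4 above).

Answer: {b@B4, c@B3, e@B4, f@B3}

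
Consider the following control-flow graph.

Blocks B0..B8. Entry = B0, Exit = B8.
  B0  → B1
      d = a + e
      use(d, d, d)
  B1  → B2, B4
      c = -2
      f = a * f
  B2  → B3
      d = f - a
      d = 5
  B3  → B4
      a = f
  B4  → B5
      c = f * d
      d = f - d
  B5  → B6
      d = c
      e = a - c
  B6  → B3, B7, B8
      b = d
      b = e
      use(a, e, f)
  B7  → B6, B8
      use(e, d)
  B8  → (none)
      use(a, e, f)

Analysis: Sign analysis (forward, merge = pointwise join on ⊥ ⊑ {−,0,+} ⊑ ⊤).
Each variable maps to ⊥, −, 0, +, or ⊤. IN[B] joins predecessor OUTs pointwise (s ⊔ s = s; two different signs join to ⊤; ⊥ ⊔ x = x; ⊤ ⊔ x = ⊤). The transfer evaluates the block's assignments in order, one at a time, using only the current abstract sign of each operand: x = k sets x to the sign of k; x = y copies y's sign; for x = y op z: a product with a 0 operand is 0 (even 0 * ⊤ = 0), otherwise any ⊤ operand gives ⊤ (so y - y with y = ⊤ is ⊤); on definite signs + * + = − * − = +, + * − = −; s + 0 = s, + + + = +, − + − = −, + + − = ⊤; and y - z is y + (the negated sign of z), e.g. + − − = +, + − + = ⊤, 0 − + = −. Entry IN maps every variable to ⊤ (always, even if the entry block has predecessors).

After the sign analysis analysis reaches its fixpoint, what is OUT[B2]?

Answer: {a: ⊤, b: ⊤, c: -, d: +, e: ⊤, f: ⊤}

Derivation:
Converged values:
  B0: | IN=(all ⊤) | OUT=(all ⊤)
  B1: | IN=(all ⊤) | OUT={c:-; rest ⊤}
  B2: | IN={c:-; rest ⊤} | OUT={c:-, d:+; rest ⊤}
  B3: | IN=(all ⊤) | OUT=(all ⊤)
  B4: | IN=(all ⊤) | OUT=(all ⊤)
  B5: | IN=(all ⊤) | OUT=(all ⊤)
  B6: | IN=(all ⊤) | OUT=(all ⊤)
  B7: | IN=(all ⊤) | OUT=(all ⊤)
  B8: | IN=(all ⊤) | OUT=(all ⊤)

Merge at B2: IN[B2] = OUT[B1] = {a: ⊤, b: ⊤, c: -, d: ⊤, e: ⊤, f: ⊤}
Applying B2's transfer function to that IN value gives OUT[B2] (row B2 above).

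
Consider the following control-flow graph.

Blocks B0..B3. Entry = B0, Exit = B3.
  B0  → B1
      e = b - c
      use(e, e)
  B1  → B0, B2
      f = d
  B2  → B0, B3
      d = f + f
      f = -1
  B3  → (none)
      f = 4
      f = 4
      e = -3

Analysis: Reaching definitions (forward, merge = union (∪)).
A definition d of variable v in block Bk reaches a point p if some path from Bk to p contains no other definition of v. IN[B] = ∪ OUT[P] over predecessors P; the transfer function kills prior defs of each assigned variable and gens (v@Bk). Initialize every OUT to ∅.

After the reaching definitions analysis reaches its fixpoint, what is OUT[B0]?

Answer: {d@B2, e@B0, f@B1, f@B2}

Derivation:
Per-block solution:
  B0:   IN={d@B2, e@B0, f@B1, f@B2}   OUT={d@B2, e@B0, f@B1, f@B2}
  B1:   IN={d@B2, e@B0, f@B1, f@B2}   OUT={d@B2, e@B0, f@B1}
  B2:   IN={d@B2, e@B0, f@B1}   OUT={d@B2, e@B0, f@B2}
  B3:   IN={d@B2, e@B0, f@B2}   OUT={d@B2, e@B3, f@B3}

Merge at B0 (entry node, so the boundary value {} is joined with the incoming edge(s)): IN[B0] = {} ⊔ OUT[B1] ⊔ OUT[B2] = {d@B2, e@B0, f@B1, f@B2}
Applying B0's transfer function to that IN value gives OUT[B0] (row B0 above).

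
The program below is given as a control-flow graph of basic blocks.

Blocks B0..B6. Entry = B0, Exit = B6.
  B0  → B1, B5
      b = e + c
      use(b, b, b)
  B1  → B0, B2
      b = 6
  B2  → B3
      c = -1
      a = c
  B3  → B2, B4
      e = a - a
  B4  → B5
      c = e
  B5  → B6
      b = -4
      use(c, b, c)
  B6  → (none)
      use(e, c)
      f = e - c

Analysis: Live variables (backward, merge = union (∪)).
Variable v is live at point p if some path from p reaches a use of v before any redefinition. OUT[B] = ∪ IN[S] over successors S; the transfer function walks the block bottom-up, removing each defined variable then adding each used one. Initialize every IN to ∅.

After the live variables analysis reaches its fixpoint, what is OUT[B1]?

Answer: {c, e}

Derivation:
Per-block solution:
  B0:  IN={c, e}  OUT={c, e}
  B1:  IN={c, e}  OUT={c, e}
  B2:  IN={}  OUT={a}
  B3:  IN={a}  OUT={e}
  B4:  IN={e}  OUT={c, e}
  B5:  IN={c, e}  OUT={c, e}
  B6:  IN={c, e}  OUT={}

Merge at B1: OUT[B1] = IN[B0] ⊔ IN[B2] = {c, e}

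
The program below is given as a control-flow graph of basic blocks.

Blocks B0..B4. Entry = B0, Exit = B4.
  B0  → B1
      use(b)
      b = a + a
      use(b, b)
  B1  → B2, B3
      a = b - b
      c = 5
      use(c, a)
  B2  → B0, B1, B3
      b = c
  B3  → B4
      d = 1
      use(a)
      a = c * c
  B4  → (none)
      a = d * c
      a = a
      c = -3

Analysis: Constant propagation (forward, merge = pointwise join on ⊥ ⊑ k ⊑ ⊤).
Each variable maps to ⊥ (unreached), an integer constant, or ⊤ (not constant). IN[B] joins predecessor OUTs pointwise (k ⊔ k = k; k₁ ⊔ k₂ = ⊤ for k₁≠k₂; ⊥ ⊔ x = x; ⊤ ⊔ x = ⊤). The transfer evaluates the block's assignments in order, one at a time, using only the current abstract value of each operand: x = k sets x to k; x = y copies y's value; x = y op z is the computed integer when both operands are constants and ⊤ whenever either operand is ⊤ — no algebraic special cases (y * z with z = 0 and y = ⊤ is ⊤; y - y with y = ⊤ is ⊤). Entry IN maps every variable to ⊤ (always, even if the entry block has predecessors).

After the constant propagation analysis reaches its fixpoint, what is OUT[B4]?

Answer: {a: 5, b: ⊤, c: -3, d: 1, e: ⊤, f: ⊤}

Working:
Per-block solution:
  B0:   IN=(all ⊤)   OUT=(all ⊤)
  B1:   IN=(all ⊤)   OUT={c:5; rest ⊤}
  B2:   IN={c:5; rest ⊤}   OUT={b:5, c:5; rest ⊤}
  B3:   IN={c:5; rest ⊤}   OUT={a:25, c:5, d:1; rest ⊤}
  B4:   IN={a:25, c:5, d:1; rest ⊤}   OUT={a:5, c:-3, d:1; rest ⊤}

Merge at B4: IN[B4] = OUT[B3] = {a: 25, b: ⊤, c: 5, d: 1, e: ⊤, f: ⊤}
Applying B4's transfer function to that IN value gives OUT[B4] (row B4 above).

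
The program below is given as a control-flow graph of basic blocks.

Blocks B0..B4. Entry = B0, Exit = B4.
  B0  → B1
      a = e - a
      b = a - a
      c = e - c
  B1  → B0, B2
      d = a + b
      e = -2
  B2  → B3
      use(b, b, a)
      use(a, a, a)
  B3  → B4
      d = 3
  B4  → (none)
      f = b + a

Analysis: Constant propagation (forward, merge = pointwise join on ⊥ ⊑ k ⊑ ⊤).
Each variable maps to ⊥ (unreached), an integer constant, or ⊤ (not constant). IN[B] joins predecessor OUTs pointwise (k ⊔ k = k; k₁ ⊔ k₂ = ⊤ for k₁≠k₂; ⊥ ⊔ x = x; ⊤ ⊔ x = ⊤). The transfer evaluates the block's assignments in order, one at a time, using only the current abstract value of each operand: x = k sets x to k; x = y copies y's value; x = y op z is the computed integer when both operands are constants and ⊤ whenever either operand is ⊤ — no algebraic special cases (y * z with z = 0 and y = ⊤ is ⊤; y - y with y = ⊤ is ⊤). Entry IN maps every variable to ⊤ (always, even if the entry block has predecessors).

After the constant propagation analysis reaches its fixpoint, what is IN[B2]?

Answer: {a: ⊤, b: ⊤, c: ⊤, d: ⊤, e: -2, f: ⊤}

Working:
Fixpoint table:
  B0:   IN=(all ⊤)   OUT=(all ⊤)
  B1:   IN=(all ⊤)   OUT={e:-2; rest ⊤}
  B2:   IN={e:-2; rest ⊤}   OUT={e:-2; rest ⊤}
  B3:   IN={e:-2; rest ⊤}   OUT={d:3, e:-2; rest ⊤}
  B4:   IN={d:3, e:-2; rest ⊤}   OUT={d:3, e:-2; rest ⊤}

Merge at B2: IN[B2] = OUT[B1] = {a: ⊤, b: ⊤, c: ⊤, d: ⊤, e: -2, f: ⊤}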